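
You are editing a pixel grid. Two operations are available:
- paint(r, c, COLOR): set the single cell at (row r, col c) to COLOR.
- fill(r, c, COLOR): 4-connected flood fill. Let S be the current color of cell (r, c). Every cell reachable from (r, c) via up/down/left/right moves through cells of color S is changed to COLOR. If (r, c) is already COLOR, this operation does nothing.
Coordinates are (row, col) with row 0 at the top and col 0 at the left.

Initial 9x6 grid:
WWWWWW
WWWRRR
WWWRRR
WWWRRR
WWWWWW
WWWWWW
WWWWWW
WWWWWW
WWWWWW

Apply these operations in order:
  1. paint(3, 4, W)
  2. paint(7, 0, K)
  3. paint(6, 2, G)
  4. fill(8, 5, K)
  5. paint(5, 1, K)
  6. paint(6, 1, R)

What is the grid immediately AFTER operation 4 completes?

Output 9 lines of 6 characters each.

After op 1 paint(3,4,W):
WWWWWW
WWWRRR
WWWRRR
WWWRWR
WWWWWW
WWWWWW
WWWWWW
WWWWWW
WWWWWW
After op 2 paint(7,0,K):
WWWWWW
WWWRRR
WWWRRR
WWWRWR
WWWWWW
WWWWWW
WWWWWW
KWWWWW
WWWWWW
After op 3 paint(6,2,G):
WWWWWW
WWWRRR
WWWRRR
WWWRWR
WWWWWW
WWWWWW
WWGWWW
KWWWWW
WWWWWW
After op 4 fill(8,5,K) [44 cells changed]:
KKKKKK
KKKRRR
KKKRRR
KKKRKR
KKKKKK
KKKKKK
KKGKKK
KKKKKK
KKKKKK

Answer: KKKKKK
KKKRRR
KKKRRR
KKKRKR
KKKKKK
KKKKKK
KKGKKK
KKKKKK
KKKKKK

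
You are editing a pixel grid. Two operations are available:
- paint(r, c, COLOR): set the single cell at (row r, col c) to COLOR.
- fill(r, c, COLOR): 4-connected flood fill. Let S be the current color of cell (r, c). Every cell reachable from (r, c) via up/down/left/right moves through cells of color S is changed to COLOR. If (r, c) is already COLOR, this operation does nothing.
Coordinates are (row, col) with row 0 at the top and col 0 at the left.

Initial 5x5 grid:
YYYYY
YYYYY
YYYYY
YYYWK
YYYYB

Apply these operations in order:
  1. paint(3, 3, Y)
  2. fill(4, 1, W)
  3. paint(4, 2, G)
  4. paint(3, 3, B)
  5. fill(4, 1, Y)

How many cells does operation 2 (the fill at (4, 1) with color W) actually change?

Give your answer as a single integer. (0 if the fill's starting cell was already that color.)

Answer: 23

Derivation:
After op 1 paint(3,3,Y):
YYYYY
YYYYY
YYYYY
YYYYK
YYYYB
After op 2 fill(4,1,W) [23 cells changed]:
WWWWW
WWWWW
WWWWW
WWWWK
WWWWB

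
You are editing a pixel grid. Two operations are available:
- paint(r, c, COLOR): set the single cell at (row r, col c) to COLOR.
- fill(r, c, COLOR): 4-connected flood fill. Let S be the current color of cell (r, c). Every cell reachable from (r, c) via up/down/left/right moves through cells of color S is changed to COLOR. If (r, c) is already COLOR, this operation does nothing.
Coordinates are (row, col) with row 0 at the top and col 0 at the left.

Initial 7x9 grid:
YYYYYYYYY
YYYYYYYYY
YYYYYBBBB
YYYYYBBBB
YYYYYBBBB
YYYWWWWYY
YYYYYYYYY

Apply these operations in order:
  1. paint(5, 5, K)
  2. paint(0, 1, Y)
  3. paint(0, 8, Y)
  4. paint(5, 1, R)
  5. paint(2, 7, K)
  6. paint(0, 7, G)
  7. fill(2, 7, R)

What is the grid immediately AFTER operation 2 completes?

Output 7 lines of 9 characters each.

Answer: YYYYYYYYY
YYYYYYYYY
YYYYYBBBB
YYYYYBBBB
YYYYYBBBB
YYYWWKWYY
YYYYYYYYY

Derivation:
After op 1 paint(5,5,K):
YYYYYYYYY
YYYYYYYYY
YYYYYBBBB
YYYYYBBBB
YYYYYBBBB
YYYWWKWYY
YYYYYYYYY
After op 2 paint(0,1,Y):
YYYYYYYYY
YYYYYYYYY
YYYYYBBBB
YYYYYBBBB
YYYYYBBBB
YYYWWKWYY
YYYYYYYYY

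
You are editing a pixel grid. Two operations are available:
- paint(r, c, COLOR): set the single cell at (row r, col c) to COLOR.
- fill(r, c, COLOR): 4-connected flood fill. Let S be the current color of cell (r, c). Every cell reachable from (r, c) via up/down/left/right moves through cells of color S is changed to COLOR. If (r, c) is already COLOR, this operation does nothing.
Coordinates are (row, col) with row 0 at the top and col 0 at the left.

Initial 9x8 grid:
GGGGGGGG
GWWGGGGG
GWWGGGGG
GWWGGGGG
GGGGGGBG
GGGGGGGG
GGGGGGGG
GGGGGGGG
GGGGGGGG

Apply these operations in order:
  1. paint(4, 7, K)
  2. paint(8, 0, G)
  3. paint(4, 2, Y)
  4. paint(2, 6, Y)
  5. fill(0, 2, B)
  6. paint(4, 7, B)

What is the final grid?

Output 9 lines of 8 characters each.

Answer: BBBBBBBB
BWWBBBBB
BWWBBBYB
BWWBBBBB
BBYBBBBB
BBBBBBBB
BBBBBBBB
BBBBBBBB
BBBBBBBB

Derivation:
After op 1 paint(4,7,K):
GGGGGGGG
GWWGGGGG
GWWGGGGG
GWWGGGGG
GGGGGGBK
GGGGGGGG
GGGGGGGG
GGGGGGGG
GGGGGGGG
After op 2 paint(8,0,G):
GGGGGGGG
GWWGGGGG
GWWGGGGG
GWWGGGGG
GGGGGGBK
GGGGGGGG
GGGGGGGG
GGGGGGGG
GGGGGGGG
After op 3 paint(4,2,Y):
GGGGGGGG
GWWGGGGG
GWWGGGGG
GWWGGGGG
GGYGGGBK
GGGGGGGG
GGGGGGGG
GGGGGGGG
GGGGGGGG
After op 4 paint(2,6,Y):
GGGGGGGG
GWWGGGGG
GWWGGGYG
GWWGGGGG
GGYGGGBK
GGGGGGGG
GGGGGGGG
GGGGGGGG
GGGGGGGG
After op 5 fill(0,2,B) [62 cells changed]:
BBBBBBBB
BWWBBBBB
BWWBBBYB
BWWBBBBB
BBYBBBBK
BBBBBBBB
BBBBBBBB
BBBBBBBB
BBBBBBBB
After op 6 paint(4,7,B):
BBBBBBBB
BWWBBBBB
BWWBBBYB
BWWBBBBB
BBYBBBBB
BBBBBBBB
BBBBBBBB
BBBBBBBB
BBBBBBBB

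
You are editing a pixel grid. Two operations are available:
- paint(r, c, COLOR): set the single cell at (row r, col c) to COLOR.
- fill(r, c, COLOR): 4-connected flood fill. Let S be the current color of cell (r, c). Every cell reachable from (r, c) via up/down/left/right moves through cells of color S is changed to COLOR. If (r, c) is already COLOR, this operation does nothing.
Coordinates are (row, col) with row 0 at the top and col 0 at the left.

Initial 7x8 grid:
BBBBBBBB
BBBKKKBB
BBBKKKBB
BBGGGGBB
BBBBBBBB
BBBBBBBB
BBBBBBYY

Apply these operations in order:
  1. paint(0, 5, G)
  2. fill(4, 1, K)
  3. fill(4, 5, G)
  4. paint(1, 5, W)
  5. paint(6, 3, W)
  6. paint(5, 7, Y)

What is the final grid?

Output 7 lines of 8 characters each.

After op 1 paint(0,5,G):
BBBBBGBB
BBBKKKBB
BBBKKKBB
BBGGGGBB
BBBBBBBB
BBBBBBBB
BBBBBBYY
After op 2 fill(4,1,K) [43 cells changed]:
KKKKKGKK
KKKKKKKK
KKKKKKKK
KKGGGGKK
KKKKKKKK
KKKKKKKK
KKKKKKYY
After op 3 fill(4,5,G) [49 cells changed]:
GGGGGGGG
GGGGGGGG
GGGGGGGG
GGGGGGGG
GGGGGGGG
GGGGGGGG
GGGGGGYY
After op 4 paint(1,5,W):
GGGGGGGG
GGGGGWGG
GGGGGGGG
GGGGGGGG
GGGGGGGG
GGGGGGGG
GGGGGGYY
After op 5 paint(6,3,W):
GGGGGGGG
GGGGGWGG
GGGGGGGG
GGGGGGGG
GGGGGGGG
GGGGGGGG
GGGWGGYY
After op 6 paint(5,7,Y):
GGGGGGGG
GGGGGWGG
GGGGGGGG
GGGGGGGG
GGGGGGGG
GGGGGGGY
GGGWGGYY

Answer: GGGGGGGG
GGGGGWGG
GGGGGGGG
GGGGGGGG
GGGGGGGG
GGGGGGGY
GGGWGGYY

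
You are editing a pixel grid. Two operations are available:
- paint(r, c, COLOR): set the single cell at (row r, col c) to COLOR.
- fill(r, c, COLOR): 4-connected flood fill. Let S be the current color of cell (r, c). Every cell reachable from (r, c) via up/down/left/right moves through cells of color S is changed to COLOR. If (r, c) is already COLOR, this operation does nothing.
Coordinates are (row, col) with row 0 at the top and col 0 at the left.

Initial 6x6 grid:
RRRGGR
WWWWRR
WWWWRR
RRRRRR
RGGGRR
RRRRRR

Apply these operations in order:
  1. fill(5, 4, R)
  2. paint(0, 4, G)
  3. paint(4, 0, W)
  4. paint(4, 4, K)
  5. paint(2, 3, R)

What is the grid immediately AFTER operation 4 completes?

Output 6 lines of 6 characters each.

Answer: RRRGGR
WWWWRR
WWWWRR
RRRRRR
WGGGKR
RRRRRR

Derivation:
After op 1 fill(5,4,R) [0 cells changed]:
RRRGGR
WWWWRR
WWWWRR
RRRRRR
RGGGRR
RRRRRR
After op 2 paint(0,4,G):
RRRGGR
WWWWRR
WWWWRR
RRRRRR
RGGGRR
RRRRRR
After op 3 paint(4,0,W):
RRRGGR
WWWWRR
WWWWRR
RRRRRR
WGGGRR
RRRRRR
After op 4 paint(4,4,K):
RRRGGR
WWWWRR
WWWWRR
RRRRRR
WGGGKR
RRRRRR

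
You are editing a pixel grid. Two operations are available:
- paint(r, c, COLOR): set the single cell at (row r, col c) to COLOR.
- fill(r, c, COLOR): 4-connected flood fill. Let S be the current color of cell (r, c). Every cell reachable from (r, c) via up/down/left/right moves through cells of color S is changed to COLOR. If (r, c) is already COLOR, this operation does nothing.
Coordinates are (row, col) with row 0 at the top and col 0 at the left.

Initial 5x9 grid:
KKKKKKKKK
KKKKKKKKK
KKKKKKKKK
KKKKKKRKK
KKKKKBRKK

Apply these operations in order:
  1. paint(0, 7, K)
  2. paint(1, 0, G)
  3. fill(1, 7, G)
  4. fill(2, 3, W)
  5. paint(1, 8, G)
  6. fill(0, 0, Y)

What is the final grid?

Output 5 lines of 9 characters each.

Answer: YYYYYYYYY
YYYYYYYYG
YYYYYYYYY
YYYYYYRYY
YYYYYBRYY

Derivation:
After op 1 paint(0,7,K):
KKKKKKKKK
KKKKKKKKK
KKKKKKKKK
KKKKKKRKK
KKKKKBRKK
After op 2 paint(1,0,G):
KKKKKKKKK
GKKKKKKKK
KKKKKKKKK
KKKKKKRKK
KKKKKBRKK
After op 3 fill(1,7,G) [41 cells changed]:
GGGGGGGGG
GGGGGGGGG
GGGGGGGGG
GGGGGGRGG
GGGGGBRGG
After op 4 fill(2,3,W) [42 cells changed]:
WWWWWWWWW
WWWWWWWWW
WWWWWWWWW
WWWWWWRWW
WWWWWBRWW
After op 5 paint(1,8,G):
WWWWWWWWW
WWWWWWWWG
WWWWWWWWW
WWWWWWRWW
WWWWWBRWW
After op 6 fill(0,0,Y) [41 cells changed]:
YYYYYYYYY
YYYYYYYYG
YYYYYYYYY
YYYYYYRYY
YYYYYBRYY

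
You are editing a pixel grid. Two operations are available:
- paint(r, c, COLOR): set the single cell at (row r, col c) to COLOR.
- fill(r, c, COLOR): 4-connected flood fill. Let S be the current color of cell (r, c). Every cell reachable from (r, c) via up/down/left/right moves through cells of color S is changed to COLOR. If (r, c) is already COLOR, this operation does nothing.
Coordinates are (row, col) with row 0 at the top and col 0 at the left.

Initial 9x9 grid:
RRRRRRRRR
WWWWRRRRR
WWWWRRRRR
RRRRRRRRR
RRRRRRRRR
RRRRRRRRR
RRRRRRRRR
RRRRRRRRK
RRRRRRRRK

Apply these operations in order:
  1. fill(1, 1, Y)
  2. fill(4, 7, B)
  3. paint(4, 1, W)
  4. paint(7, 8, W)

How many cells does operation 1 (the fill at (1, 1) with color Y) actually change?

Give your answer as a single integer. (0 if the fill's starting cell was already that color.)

After op 1 fill(1,1,Y) [8 cells changed]:
RRRRRRRRR
YYYYRRRRR
YYYYRRRRR
RRRRRRRRR
RRRRRRRRR
RRRRRRRRR
RRRRRRRRR
RRRRRRRRK
RRRRRRRRK

Answer: 8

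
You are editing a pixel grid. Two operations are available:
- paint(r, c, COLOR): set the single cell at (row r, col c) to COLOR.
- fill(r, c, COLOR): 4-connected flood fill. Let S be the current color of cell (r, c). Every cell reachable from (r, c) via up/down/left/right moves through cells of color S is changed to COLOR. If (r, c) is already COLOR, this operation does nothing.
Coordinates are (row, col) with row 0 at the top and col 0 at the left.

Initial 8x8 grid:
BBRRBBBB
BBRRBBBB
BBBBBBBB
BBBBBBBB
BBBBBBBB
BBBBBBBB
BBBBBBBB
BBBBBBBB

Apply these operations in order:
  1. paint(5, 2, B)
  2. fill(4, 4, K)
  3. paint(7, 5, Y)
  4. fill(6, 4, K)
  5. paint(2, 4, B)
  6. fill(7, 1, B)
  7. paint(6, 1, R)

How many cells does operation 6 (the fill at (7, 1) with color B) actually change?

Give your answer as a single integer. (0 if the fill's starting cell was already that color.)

Answer: 58

Derivation:
After op 1 paint(5,2,B):
BBRRBBBB
BBRRBBBB
BBBBBBBB
BBBBBBBB
BBBBBBBB
BBBBBBBB
BBBBBBBB
BBBBBBBB
After op 2 fill(4,4,K) [60 cells changed]:
KKRRKKKK
KKRRKKKK
KKKKKKKK
KKKKKKKK
KKKKKKKK
KKKKKKKK
KKKKKKKK
KKKKKKKK
After op 3 paint(7,5,Y):
KKRRKKKK
KKRRKKKK
KKKKKKKK
KKKKKKKK
KKKKKKKK
KKKKKKKK
KKKKKKKK
KKKKKYKK
After op 4 fill(6,4,K) [0 cells changed]:
KKRRKKKK
KKRRKKKK
KKKKKKKK
KKKKKKKK
KKKKKKKK
KKKKKKKK
KKKKKKKK
KKKKKYKK
After op 5 paint(2,4,B):
KKRRKKKK
KKRRKKKK
KKKKBKKK
KKKKKKKK
KKKKKKKK
KKKKKKKK
KKKKKKKK
KKKKKYKK
After op 6 fill(7,1,B) [58 cells changed]:
BBRRBBBB
BBRRBBBB
BBBBBBBB
BBBBBBBB
BBBBBBBB
BBBBBBBB
BBBBBBBB
BBBBBYBB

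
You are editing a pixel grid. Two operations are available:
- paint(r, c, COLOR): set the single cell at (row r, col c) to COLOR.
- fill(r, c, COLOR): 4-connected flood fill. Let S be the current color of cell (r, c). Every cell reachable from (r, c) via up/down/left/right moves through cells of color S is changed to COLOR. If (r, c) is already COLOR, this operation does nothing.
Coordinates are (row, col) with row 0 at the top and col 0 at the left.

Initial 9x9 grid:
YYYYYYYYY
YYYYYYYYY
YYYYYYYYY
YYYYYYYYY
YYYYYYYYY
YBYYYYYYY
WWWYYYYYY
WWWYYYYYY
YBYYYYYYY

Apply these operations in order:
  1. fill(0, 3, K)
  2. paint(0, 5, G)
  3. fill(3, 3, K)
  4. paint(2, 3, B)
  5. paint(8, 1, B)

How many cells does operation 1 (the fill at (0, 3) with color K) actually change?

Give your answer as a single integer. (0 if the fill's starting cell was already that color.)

Answer: 72

Derivation:
After op 1 fill(0,3,K) [72 cells changed]:
KKKKKKKKK
KKKKKKKKK
KKKKKKKKK
KKKKKKKKK
KKKKKKKKK
KBKKKKKKK
WWWKKKKKK
WWWKKKKKK
YBKKKKKKK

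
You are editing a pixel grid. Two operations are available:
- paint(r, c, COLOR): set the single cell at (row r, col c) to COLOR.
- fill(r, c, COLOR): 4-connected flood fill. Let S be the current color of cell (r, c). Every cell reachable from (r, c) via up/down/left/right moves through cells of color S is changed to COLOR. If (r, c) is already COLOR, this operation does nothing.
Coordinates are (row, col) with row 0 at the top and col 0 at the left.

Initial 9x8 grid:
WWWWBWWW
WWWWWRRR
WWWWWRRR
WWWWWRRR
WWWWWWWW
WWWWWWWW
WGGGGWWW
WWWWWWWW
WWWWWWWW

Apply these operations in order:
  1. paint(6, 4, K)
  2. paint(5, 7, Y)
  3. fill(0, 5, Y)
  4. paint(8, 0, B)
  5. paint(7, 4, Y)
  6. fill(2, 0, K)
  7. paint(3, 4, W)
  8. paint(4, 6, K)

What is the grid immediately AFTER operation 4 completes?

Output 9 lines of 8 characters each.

Answer: WWWWBYYY
WWWWWRRR
WWWWWRRR
WWWWWRRR
WWWWWWWW
WWWWWWWY
WGGGKWWW
WWWWWWWW
BWWWWWWW

Derivation:
After op 1 paint(6,4,K):
WWWWBWWW
WWWWWRRR
WWWWWRRR
WWWWWRRR
WWWWWWWW
WWWWWWWW
WGGGKWWW
WWWWWWWW
WWWWWWWW
After op 2 paint(5,7,Y):
WWWWBWWW
WWWWWRRR
WWWWWRRR
WWWWWRRR
WWWWWWWW
WWWWWWWY
WGGGKWWW
WWWWWWWW
WWWWWWWW
After op 3 fill(0,5,Y) [3 cells changed]:
WWWWBYYY
WWWWWRRR
WWWWWRRR
WWWWWRRR
WWWWWWWW
WWWWWWWY
WGGGKWWW
WWWWWWWW
WWWWWWWW
After op 4 paint(8,0,B):
WWWWBYYY
WWWWWRRR
WWWWWRRR
WWWWWRRR
WWWWWWWW
WWWWWWWY
WGGGKWWW
WWWWWWWW
BWWWWWWW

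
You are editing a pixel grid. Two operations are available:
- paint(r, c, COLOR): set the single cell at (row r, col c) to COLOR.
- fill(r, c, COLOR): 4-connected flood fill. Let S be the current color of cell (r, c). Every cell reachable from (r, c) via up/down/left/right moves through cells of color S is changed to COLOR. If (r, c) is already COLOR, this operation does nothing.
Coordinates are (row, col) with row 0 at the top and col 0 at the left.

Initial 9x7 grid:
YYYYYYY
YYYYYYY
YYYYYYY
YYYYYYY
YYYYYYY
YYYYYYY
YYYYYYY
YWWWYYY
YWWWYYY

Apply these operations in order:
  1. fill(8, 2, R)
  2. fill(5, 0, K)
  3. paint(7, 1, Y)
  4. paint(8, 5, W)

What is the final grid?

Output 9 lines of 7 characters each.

After op 1 fill(8,2,R) [6 cells changed]:
YYYYYYY
YYYYYYY
YYYYYYY
YYYYYYY
YYYYYYY
YYYYYYY
YYYYYYY
YRRRYYY
YRRRYYY
After op 2 fill(5,0,K) [57 cells changed]:
KKKKKKK
KKKKKKK
KKKKKKK
KKKKKKK
KKKKKKK
KKKKKKK
KKKKKKK
KRRRKKK
KRRRKKK
After op 3 paint(7,1,Y):
KKKKKKK
KKKKKKK
KKKKKKK
KKKKKKK
KKKKKKK
KKKKKKK
KKKKKKK
KYRRKKK
KRRRKKK
After op 4 paint(8,5,W):
KKKKKKK
KKKKKKK
KKKKKKK
KKKKKKK
KKKKKKK
KKKKKKK
KKKKKKK
KYRRKKK
KRRRKWK

Answer: KKKKKKK
KKKKKKK
KKKKKKK
KKKKKKK
KKKKKKK
KKKKKKK
KKKKKKK
KYRRKKK
KRRRKWK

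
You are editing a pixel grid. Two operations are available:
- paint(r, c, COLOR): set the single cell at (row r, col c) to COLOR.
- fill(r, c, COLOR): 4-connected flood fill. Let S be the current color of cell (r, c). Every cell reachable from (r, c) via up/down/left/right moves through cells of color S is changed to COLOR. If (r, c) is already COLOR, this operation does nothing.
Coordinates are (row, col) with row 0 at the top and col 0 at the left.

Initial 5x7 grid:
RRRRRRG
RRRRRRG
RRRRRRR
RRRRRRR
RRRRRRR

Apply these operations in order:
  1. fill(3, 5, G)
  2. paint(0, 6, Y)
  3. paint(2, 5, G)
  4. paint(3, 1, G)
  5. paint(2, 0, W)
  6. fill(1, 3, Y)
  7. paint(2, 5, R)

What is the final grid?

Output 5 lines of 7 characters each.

After op 1 fill(3,5,G) [33 cells changed]:
GGGGGGG
GGGGGGG
GGGGGGG
GGGGGGG
GGGGGGG
After op 2 paint(0,6,Y):
GGGGGGY
GGGGGGG
GGGGGGG
GGGGGGG
GGGGGGG
After op 3 paint(2,5,G):
GGGGGGY
GGGGGGG
GGGGGGG
GGGGGGG
GGGGGGG
After op 4 paint(3,1,G):
GGGGGGY
GGGGGGG
GGGGGGG
GGGGGGG
GGGGGGG
After op 5 paint(2,0,W):
GGGGGGY
GGGGGGG
WGGGGGG
GGGGGGG
GGGGGGG
After op 6 fill(1,3,Y) [33 cells changed]:
YYYYYYY
YYYYYYY
WYYYYYY
YYYYYYY
YYYYYYY
After op 7 paint(2,5,R):
YYYYYYY
YYYYYYY
WYYYYRY
YYYYYYY
YYYYYYY

Answer: YYYYYYY
YYYYYYY
WYYYYRY
YYYYYYY
YYYYYYY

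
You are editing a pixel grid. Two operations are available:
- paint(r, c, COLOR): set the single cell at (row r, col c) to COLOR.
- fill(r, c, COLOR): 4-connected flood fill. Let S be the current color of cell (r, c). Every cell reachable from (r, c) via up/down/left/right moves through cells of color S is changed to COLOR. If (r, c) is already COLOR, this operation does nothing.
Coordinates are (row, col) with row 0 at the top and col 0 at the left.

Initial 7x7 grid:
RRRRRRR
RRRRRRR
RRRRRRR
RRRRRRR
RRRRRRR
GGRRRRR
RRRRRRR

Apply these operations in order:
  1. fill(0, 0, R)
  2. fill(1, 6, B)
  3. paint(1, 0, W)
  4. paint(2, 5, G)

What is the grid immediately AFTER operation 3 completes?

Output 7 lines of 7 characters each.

Answer: BBBBBBB
WBBBBBB
BBBBBBB
BBBBBBB
BBBBBBB
GGBBBBB
BBBBBBB

Derivation:
After op 1 fill(0,0,R) [0 cells changed]:
RRRRRRR
RRRRRRR
RRRRRRR
RRRRRRR
RRRRRRR
GGRRRRR
RRRRRRR
After op 2 fill(1,6,B) [47 cells changed]:
BBBBBBB
BBBBBBB
BBBBBBB
BBBBBBB
BBBBBBB
GGBBBBB
BBBBBBB
After op 3 paint(1,0,W):
BBBBBBB
WBBBBBB
BBBBBBB
BBBBBBB
BBBBBBB
GGBBBBB
BBBBBBB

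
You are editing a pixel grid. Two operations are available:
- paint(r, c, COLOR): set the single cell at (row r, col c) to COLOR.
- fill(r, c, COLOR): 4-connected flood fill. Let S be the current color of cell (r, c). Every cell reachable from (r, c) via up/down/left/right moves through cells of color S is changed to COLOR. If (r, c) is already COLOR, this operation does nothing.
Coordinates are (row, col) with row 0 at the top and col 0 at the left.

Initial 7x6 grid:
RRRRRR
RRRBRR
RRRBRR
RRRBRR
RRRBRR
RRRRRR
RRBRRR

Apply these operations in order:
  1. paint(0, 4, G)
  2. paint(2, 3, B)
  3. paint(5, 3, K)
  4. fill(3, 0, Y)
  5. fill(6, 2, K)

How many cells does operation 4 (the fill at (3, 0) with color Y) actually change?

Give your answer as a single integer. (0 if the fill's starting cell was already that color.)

Answer: 21

Derivation:
After op 1 paint(0,4,G):
RRRRGR
RRRBRR
RRRBRR
RRRBRR
RRRBRR
RRRRRR
RRBRRR
After op 2 paint(2,3,B):
RRRRGR
RRRBRR
RRRBRR
RRRBRR
RRRBRR
RRRRRR
RRBRRR
After op 3 paint(5,3,K):
RRRRGR
RRRBRR
RRRBRR
RRRBRR
RRRBRR
RRRKRR
RRBRRR
After op 4 fill(3,0,Y) [21 cells changed]:
YYYYGR
YYYBRR
YYYBRR
YYYBRR
YYYBRR
YYYKRR
YYBRRR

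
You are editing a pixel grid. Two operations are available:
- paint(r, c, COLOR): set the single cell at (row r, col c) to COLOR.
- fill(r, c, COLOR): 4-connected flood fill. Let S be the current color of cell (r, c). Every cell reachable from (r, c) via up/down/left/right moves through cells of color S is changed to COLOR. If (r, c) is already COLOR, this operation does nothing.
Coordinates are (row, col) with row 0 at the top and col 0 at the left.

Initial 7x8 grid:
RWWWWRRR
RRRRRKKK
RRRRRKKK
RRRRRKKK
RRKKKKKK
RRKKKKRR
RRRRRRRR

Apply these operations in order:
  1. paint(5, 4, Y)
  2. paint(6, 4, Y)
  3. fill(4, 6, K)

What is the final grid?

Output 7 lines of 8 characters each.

After op 1 paint(5,4,Y):
RWWWWRRR
RRRRRKKK
RRRRRKKK
RRRRRKKK
RRKKKKKK
RRKKYKRR
RRRRRRRR
After op 2 paint(6,4,Y):
RWWWWRRR
RRRRRKKK
RRRRRKKK
RRRRRKKK
RRKKKKKK
RRKKYKRR
RRRRYRRR
After op 3 fill(4,6,K) [0 cells changed]:
RWWWWRRR
RRRRRKKK
RRRRRKKK
RRRRRKKK
RRKKKKKK
RRKKYKRR
RRRRYRRR

Answer: RWWWWRRR
RRRRRKKK
RRRRRKKK
RRRRRKKK
RRKKKKKK
RRKKYKRR
RRRRYRRR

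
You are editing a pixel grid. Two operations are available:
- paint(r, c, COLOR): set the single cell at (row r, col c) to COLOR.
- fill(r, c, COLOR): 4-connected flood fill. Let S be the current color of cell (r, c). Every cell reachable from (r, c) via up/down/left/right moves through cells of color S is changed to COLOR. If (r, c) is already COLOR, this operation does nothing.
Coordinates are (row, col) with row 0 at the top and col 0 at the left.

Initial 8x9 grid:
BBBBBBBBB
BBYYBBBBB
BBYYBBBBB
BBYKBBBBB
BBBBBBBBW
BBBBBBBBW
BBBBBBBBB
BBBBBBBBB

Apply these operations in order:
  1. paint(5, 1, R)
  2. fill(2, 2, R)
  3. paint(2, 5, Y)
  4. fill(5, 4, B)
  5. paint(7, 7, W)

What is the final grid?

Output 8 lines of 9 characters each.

Answer: BBBBBBBBB
BBRRBBBBB
BBRRBYBBB
BBRKBBBBB
BBBBBBBBW
BRBBBBBBW
BBBBBBBBB
BBBBBBBWB

Derivation:
After op 1 paint(5,1,R):
BBBBBBBBB
BBYYBBBBB
BBYYBBBBB
BBYKBBBBB
BBBBBBBBW
BRBBBBBBW
BBBBBBBBB
BBBBBBBBB
After op 2 fill(2,2,R) [5 cells changed]:
BBBBBBBBB
BBRRBBBBB
BBRRBBBBB
BBRKBBBBB
BBBBBBBBW
BRBBBBBBW
BBBBBBBBB
BBBBBBBBB
After op 3 paint(2,5,Y):
BBBBBBBBB
BBRRBBBBB
BBRRBYBBB
BBRKBBBBB
BBBBBBBBW
BRBBBBBBW
BBBBBBBBB
BBBBBBBBB
After op 4 fill(5,4,B) [0 cells changed]:
BBBBBBBBB
BBRRBBBBB
BBRRBYBBB
BBRKBBBBB
BBBBBBBBW
BRBBBBBBW
BBBBBBBBB
BBBBBBBBB
After op 5 paint(7,7,W):
BBBBBBBBB
BBRRBBBBB
BBRRBYBBB
BBRKBBBBB
BBBBBBBBW
BRBBBBBBW
BBBBBBBBB
BBBBBBBWB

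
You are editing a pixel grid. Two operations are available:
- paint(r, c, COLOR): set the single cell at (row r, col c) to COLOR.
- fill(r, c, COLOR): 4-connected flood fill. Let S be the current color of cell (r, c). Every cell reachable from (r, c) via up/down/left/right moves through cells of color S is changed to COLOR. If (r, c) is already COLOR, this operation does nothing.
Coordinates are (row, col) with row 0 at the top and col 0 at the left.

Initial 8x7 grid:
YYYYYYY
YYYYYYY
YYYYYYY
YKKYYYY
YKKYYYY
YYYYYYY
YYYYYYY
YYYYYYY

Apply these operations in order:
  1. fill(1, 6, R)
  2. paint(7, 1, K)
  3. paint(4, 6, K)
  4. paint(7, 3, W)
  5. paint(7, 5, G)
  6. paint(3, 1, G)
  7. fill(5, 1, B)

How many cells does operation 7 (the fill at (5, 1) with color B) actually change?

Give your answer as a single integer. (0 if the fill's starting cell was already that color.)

Answer: 48

Derivation:
After op 1 fill(1,6,R) [52 cells changed]:
RRRRRRR
RRRRRRR
RRRRRRR
RKKRRRR
RKKRRRR
RRRRRRR
RRRRRRR
RRRRRRR
After op 2 paint(7,1,K):
RRRRRRR
RRRRRRR
RRRRRRR
RKKRRRR
RKKRRRR
RRRRRRR
RRRRRRR
RKRRRRR
After op 3 paint(4,6,K):
RRRRRRR
RRRRRRR
RRRRRRR
RKKRRRR
RKKRRRK
RRRRRRR
RRRRRRR
RKRRRRR
After op 4 paint(7,3,W):
RRRRRRR
RRRRRRR
RRRRRRR
RKKRRRR
RKKRRRK
RRRRRRR
RRRRRRR
RKRWRRR
After op 5 paint(7,5,G):
RRRRRRR
RRRRRRR
RRRRRRR
RKKRRRR
RKKRRRK
RRRRRRR
RRRRRRR
RKRWRGR
After op 6 paint(3,1,G):
RRRRRRR
RRRRRRR
RRRRRRR
RGKRRRR
RKKRRRK
RRRRRRR
RRRRRRR
RKRWRGR
After op 7 fill(5,1,B) [48 cells changed]:
BBBBBBB
BBBBBBB
BBBBBBB
BGKBBBB
BKKBBBK
BBBBBBB
BBBBBBB
BKBWBGB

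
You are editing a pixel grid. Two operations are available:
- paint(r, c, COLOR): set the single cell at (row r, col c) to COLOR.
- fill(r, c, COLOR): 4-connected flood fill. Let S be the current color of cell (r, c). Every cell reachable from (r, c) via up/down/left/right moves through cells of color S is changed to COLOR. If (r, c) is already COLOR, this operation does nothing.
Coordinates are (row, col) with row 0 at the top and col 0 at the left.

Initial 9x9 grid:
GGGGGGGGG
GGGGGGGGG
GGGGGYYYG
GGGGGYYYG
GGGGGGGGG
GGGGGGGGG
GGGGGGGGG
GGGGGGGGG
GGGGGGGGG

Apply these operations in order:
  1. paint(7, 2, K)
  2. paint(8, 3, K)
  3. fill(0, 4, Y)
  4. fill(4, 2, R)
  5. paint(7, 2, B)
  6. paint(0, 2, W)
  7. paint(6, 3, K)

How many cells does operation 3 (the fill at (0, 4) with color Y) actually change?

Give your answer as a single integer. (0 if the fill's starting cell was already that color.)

After op 1 paint(7,2,K):
GGGGGGGGG
GGGGGGGGG
GGGGGYYYG
GGGGGYYYG
GGGGGGGGG
GGGGGGGGG
GGGGGGGGG
GGKGGGGGG
GGGGGGGGG
After op 2 paint(8,3,K):
GGGGGGGGG
GGGGGGGGG
GGGGGYYYG
GGGGGYYYG
GGGGGGGGG
GGGGGGGGG
GGGGGGGGG
GGKGGGGGG
GGGKGGGGG
After op 3 fill(0,4,Y) [73 cells changed]:
YYYYYYYYY
YYYYYYYYY
YYYYYYYYY
YYYYYYYYY
YYYYYYYYY
YYYYYYYYY
YYYYYYYYY
YYKYYYYYY
YYYKYYYYY

Answer: 73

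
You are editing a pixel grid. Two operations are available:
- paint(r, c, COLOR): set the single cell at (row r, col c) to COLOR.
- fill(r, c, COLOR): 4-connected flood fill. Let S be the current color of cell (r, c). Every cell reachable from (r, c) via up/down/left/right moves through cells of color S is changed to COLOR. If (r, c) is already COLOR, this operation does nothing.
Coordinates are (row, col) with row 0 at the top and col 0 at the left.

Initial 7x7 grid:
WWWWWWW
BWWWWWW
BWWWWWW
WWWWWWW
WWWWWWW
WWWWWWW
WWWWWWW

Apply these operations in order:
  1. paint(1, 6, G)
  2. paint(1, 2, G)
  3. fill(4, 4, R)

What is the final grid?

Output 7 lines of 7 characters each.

After op 1 paint(1,6,G):
WWWWWWW
BWWWWWG
BWWWWWW
WWWWWWW
WWWWWWW
WWWWWWW
WWWWWWW
After op 2 paint(1,2,G):
WWWWWWW
BWGWWWG
BWWWWWW
WWWWWWW
WWWWWWW
WWWWWWW
WWWWWWW
After op 3 fill(4,4,R) [45 cells changed]:
RRRRRRR
BRGRRRG
BRRRRRR
RRRRRRR
RRRRRRR
RRRRRRR
RRRRRRR

Answer: RRRRRRR
BRGRRRG
BRRRRRR
RRRRRRR
RRRRRRR
RRRRRRR
RRRRRRR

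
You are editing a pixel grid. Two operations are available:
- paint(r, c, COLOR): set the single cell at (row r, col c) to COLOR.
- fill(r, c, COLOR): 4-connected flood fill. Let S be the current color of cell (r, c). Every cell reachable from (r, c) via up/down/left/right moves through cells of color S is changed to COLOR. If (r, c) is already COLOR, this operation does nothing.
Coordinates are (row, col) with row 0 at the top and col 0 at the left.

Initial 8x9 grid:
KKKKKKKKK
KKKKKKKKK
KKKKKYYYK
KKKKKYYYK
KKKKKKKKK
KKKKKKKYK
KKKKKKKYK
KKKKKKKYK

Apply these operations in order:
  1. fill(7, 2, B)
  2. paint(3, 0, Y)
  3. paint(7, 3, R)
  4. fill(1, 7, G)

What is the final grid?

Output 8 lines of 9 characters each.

After op 1 fill(7,2,B) [63 cells changed]:
BBBBBBBBB
BBBBBBBBB
BBBBBYYYB
BBBBBYYYB
BBBBBBBBB
BBBBBBBYB
BBBBBBBYB
BBBBBBBYB
After op 2 paint(3,0,Y):
BBBBBBBBB
BBBBBBBBB
BBBBBYYYB
YBBBBYYYB
BBBBBBBBB
BBBBBBBYB
BBBBBBBYB
BBBBBBBYB
After op 3 paint(7,3,R):
BBBBBBBBB
BBBBBBBBB
BBBBBYYYB
YBBBBYYYB
BBBBBBBBB
BBBBBBBYB
BBBBBBBYB
BBBRBBBYB
After op 4 fill(1,7,G) [61 cells changed]:
GGGGGGGGG
GGGGGGGGG
GGGGGYYYG
YGGGGYYYG
GGGGGGGGG
GGGGGGGYG
GGGGGGGYG
GGGRGGGYG

Answer: GGGGGGGGG
GGGGGGGGG
GGGGGYYYG
YGGGGYYYG
GGGGGGGGG
GGGGGGGYG
GGGGGGGYG
GGGRGGGYG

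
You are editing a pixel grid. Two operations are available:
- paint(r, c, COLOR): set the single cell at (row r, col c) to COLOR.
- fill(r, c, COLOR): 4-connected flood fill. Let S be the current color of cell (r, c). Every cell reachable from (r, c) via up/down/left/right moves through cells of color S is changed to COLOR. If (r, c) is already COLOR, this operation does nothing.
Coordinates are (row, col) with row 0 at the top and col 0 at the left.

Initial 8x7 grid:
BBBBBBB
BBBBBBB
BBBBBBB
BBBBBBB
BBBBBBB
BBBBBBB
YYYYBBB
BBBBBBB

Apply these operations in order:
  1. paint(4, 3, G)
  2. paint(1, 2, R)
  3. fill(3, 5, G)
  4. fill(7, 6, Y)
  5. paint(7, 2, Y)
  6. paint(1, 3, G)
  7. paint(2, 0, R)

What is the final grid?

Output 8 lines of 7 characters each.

After op 1 paint(4,3,G):
BBBBBBB
BBBBBBB
BBBBBBB
BBBBBBB
BBBGBBB
BBBBBBB
YYYYBBB
BBBBBBB
After op 2 paint(1,2,R):
BBBBBBB
BBRBBBB
BBBBBBB
BBBBBBB
BBBGBBB
BBBBBBB
YYYYBBB
BBBBBBB
After op 3 fill(3,5,G) [50 cells changed]:
GGGGGGG
GGRGGGG
GGGGGGG
GGGGGGG
GGGGGGG
GGGGGGG
YYYYGGG
GGGGGGG
After op 4 fill(7,6,Y) [51 cells changed]:
YYYYYYY
YYRYYYY
YYYYYYY
YYYYYYY
YYYYYYY
YYYYYYY
YYYYYYY
YYYYYYY
After op 5 paint(7,2,Y):
YYYYYYY
YYRYYYY
YYYYYYY
YYYYYYY
YYYYYYY
YYYYYYY
YYYYYYY
YYYYYYY
After op 6 paint(1,3,G):
YYYYYYY
YYRGYYY
YYYYYYY
YYYYYYY
YYYYYYY
YYYYYYY
YYYYYYY
YYYYYYY
After op 7 paint(2,0,R):
YYYYYYY
YYRGYYY
RYYYYYY
YYYYYYY
YYYYYYY
YYYYYYY
YYYYYYY
YYYYYYY

Answer: YYYYYYY
YYRGYYY
RYYYYYY
YYYYYYY
YYYYYYY
YYYYYYY
YYYYYYY
YYYYYYY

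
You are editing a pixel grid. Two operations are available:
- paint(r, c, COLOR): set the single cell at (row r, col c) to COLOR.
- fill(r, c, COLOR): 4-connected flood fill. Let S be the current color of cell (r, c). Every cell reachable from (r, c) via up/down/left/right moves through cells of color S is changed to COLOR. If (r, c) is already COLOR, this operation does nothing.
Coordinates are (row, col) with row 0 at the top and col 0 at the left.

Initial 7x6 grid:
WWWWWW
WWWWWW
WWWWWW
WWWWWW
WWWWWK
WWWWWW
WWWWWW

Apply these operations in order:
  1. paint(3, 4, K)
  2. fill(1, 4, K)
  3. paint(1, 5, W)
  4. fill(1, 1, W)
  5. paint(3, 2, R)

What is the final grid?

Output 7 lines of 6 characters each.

Answer: WWWWWW
WWWWWW
WWWWWW
WWRWWW
WWWWWW
WWWWWW
WWWWWW

Derivation:
After op 1 paint(3,4,K):
WWWWWW
WWWWWW
WWWWWW
WWWWKW
WWWWWK
WWWWWW
WWWWWW
After op 2 fill(1,4,K) [40 cells changed]:
KKKKKK
KKKKKK
KKKKKK
KKKKKK
KKKKKK
KKKKKK
KKKKKK
After op 3 paint(1,5,W):
KKKKKK
KKKKKW
KKKKKK
KKKKKK
KKKKKK
KKKKKK
KKKKKK
After op 4 fill(1,1,W) [41 cells changed]:
WWWWWW
WWWWWW
WWWWWW
WWWWWW
WWWWWW
WWWWWW
WWWWWW
After op 5 paint(3,2,R):
WWWWWW
WWWWWW
WWWWWW
WWRWWW
WWWWWW
WWWWWW
WWWWWW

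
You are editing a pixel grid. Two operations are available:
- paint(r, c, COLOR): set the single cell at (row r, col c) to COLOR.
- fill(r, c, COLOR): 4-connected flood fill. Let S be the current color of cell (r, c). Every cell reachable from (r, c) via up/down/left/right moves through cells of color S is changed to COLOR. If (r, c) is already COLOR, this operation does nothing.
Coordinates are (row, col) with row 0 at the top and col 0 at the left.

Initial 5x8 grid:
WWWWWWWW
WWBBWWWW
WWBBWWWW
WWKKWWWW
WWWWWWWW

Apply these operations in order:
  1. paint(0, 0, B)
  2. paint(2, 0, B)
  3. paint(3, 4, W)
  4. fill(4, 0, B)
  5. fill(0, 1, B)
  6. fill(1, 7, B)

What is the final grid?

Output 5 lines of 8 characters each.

Answer: BBBBBBBB
BBBBBBBB
BBBBBBBB
BBKKBBBB
BBBBBBBB

Derivation:
After op 1 paint(0,0,B):
BWWWWWWW
WWBBWWWW
WWBBWWWW
WWKKWWWW
WWWWWWWW
After op 2 paint(2,0,B):
BWWWWWWW
WWBBWWWW
BWBBWWWW
WWKKWWWW
WWWWWWWW
After op 3 paint(3,4,W):
BWWWWWWW
WWBBWWWW
BWBBWWWW
WWKKWWWW
WWWWWWWW
After op 4 fill(4,0,B) [32 cells changed]:
BBBBBBBB
BBBBBBBB
BBBBBBBB
BBKKBBBB
BBBBBBBB
After op 5 fill(0,1,B) [0 cells changed]:
BBBBBBBB
BBBBBBBB
BBBBBBBB
BBKKBBBB
BBBBBBBB
After op 6 fill(1,7,B) [0 cells changed]:
BBBBBBBB
BBBBBBBB
BBBBBBBB
BBKKBBBB
BBBBBBBB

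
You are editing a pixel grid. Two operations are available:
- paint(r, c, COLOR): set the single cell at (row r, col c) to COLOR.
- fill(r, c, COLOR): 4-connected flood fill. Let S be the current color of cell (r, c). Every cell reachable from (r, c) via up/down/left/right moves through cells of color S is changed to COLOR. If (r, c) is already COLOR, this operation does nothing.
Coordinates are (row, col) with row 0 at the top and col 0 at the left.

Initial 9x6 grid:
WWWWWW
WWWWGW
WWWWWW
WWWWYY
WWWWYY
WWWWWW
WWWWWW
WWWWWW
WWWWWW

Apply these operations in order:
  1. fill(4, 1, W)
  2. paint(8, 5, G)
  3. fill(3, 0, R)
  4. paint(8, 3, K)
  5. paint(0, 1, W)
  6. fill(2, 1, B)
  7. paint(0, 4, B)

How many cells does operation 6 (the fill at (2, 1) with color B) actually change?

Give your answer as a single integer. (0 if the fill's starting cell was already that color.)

After op 1 fill(4,1,W) [0 cells changed]:
WWWWWW
WWWWGW
WWWWWW
WWWWYY
WWWWYY
WWWWWW
WWWWWW
WWWWWW
WWWWWW
After op 2 paint(8,5,G):
WWWWWW
WWWWGW
WWWWWW
WWWWYY
WWWWYY
WWWWWW
WWWWWW
WWWWWW
WWWWWG
After op 3 fill(3,0,R) [48 cells changed]:
RRRRRR
RRRRGR
RRRRRR
RRRRYY
RRRRYY
RRRRRR
RRRRRR
RRRRRR
RRRRRG
After op 4 paint(8,3,K):
RRRRRR
RRRRGR
RRRRRR
RRRRYY
RRRRYY
RRRRRR
RRRRRR
RRRRRR
RRRKRG
After op 5 paint(0,1,W):
RWRRRR
RRRRGR
RRRRRR
RRRRYY
RRRRYY
RRRRRR
RRRRRR
RRRRRR
RRRKRG
After op 6 fill(2,1,B) [46 cells changed]:
BWBBBB
BBBBGB
BBBBBB
BBBBYY
BBBBYY
BBBBBB
BBBBBB
BBBBBB
BBBKBG

Answer: 46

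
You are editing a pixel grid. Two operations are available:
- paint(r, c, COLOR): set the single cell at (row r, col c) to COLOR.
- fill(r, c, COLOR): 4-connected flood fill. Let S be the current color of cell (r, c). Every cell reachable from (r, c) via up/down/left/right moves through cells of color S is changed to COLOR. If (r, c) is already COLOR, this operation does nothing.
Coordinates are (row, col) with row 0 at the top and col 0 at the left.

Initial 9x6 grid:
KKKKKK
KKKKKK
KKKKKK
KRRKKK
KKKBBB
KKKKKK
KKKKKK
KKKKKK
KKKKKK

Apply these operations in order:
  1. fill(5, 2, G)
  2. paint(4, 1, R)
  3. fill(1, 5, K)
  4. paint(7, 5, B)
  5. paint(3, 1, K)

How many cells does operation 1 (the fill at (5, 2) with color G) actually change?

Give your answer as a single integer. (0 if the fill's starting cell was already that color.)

Answer: 49

Derivation:
After op 1 fill(5,2,G) [49 cells changed]:
GGGGGG
GGGGGG
GGGGGG
GRRGGG
GGGBBB
GGGGGG
GGGGGG
GGGGGG
GGGGGG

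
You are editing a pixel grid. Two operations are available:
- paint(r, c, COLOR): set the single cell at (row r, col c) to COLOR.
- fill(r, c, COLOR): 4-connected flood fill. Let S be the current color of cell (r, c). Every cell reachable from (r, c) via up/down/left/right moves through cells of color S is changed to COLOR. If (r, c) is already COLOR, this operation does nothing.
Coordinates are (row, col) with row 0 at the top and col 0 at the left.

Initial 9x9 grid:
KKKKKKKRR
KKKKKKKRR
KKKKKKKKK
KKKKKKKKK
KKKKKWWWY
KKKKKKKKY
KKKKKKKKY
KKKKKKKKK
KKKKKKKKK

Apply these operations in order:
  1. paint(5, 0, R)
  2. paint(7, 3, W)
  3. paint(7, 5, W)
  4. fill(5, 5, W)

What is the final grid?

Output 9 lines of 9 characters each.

Answer: WWWWWWWRR
WWWWWWWRR
WWWWWWWWW
WWWWWWWWW
WWWWWWWWY
RWWWWWWWY
WWWWWWWWY
WWWWWWWWW
WWWWWWWWW

Derivation:
After op 1 paint(5,0,R):
KKKKKKKRR
KKKKKKKRR
KKKKKKKKK
KKKKKKKKK
KKKKKWWWY
RKKKKKKKY
KKKKKKKKY
KKKKKKKKK
KKKKKKKKK
After op 2 paint(7,3,W):
KKKKKKKRR
KKKKKKKRR
KKKKKKKKK
KKKKKKKKK
KKKKKWWWY
RKKKKKKKY
KKKKKKKKY
KKKWKKKKK
KKKKKKKKK
After op 3 paint(7,5,W):
KKKKKKKRR
KKKKKKKRR
KKKKKKKKK
KKKKKKKKK
KKKKKWWWY
RKKKKKKKY
KKKKKKKKY
KKKWKWKKK
KKKKKKKKK
After op 4 fill(5,5,W) [68 cells changed]:
WWWWWWWRR
WWWWWWWRR
WWWWWWWWW
WWWWWWWWW
WWWWWWWWY
RWWWWWWWY
WWWWWWWWY
WWWWWWWWW
WWWWWWWWW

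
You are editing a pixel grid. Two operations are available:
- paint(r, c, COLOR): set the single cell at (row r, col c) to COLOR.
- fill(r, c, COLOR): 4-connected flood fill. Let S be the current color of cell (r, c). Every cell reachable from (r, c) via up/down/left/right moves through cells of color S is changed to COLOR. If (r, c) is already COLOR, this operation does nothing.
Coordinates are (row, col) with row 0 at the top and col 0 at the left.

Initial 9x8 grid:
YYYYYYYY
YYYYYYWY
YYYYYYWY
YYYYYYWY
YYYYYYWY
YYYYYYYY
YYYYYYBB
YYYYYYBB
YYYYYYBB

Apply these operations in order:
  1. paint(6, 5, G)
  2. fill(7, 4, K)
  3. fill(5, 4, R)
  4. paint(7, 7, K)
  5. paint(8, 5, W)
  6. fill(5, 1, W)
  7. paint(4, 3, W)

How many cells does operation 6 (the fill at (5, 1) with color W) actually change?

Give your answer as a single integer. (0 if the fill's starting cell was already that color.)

Answer: 60

Derivation:
After op 1 paint(6,5,G):
YYYYYYYY
YYYYYYWY
YYYYYYWY
YYYYYYWY
YYYYYYWY
YYYYYYYY
YYYYYGBB
YYYYYYBB
YYYYYYBB
After op 2 fill(7,4,K) [61 cells changed]:
KKKKKKKK
KKKKKKWK
KKKKKKWK
KKKKKKWK
KKKKKKWK
KKKKKKKK
KKKKKGBB
KKKKKKBB
KKKKKKBB
After op 3 fill(5,4,R) [61 cells changed]:
RRRRRRRR
RRRRRRWR
RRRRRRWR
RRRRRRWR
RRRRRRWR
RRRRRRRR
RRRRRGBB
RRRRRRBB
RRRRRRBB
After op 4 paint(7,7,K):
RRRRRRRR
RRRRRRWR
RRRRRRWR
RRRRRRWR
RRRRRRWR
RRRRRRRR
RRRRRGBB
RRRRRRBK
RRRRRRBB
After op 5 paint(8,5,W):
RRRRRRRR
RRRRRRWR
RRRRRRWR
RRRRRRWR
RRRRRRWR
RRRRRRRR
RRRRRGBB
RRRRRRBK
RRRRRWBB
After op 6 fill(5,1,W) [60 cells changed]:
WWWWWWWW
WWWWWWWW
WWWWWWWW
WWWWWWWW
WWWWWWWW
WWWWWWWW
WWWWWGBB
WWWWWWBK
WWWWWWBB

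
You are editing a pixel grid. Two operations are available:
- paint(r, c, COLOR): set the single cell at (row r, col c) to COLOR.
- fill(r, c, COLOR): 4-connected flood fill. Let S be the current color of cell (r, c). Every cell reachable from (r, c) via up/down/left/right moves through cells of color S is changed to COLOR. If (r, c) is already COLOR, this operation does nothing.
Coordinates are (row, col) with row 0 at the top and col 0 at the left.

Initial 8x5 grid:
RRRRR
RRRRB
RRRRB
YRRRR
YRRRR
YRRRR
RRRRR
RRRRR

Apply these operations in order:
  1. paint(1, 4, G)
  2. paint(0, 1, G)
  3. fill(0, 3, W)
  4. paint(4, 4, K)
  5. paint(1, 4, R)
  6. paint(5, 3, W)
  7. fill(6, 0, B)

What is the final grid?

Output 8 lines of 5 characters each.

After op 1 paint(1,4,G):
RRRRR
RRRRG
RRRRB
YRRRR
YRRRR
YRRRR
RRRRR
RRRRR
After op 2 paint(0,1,G):
RGRRR
RRRRG
RRRRB
YRRRR
YRRRR
YRRRR
RRRRR
RRRRR
After op 3 fill(0,3,W) [34 cells changed]:
WGWWW
WWWWG
WWWWB
YWWWW
YWWWW
YWWWW
WWWWW
WWWWW
After op 4 paint(4,4,K):
WGWWW
WWWWG
WWWWB
YWWWW
YWWWK
YWWWW
WWWWW
WWWWW
After op 5 paint(1,4,R):
WGWWW
WWWWR
WWWWB
YWWWW
YWWWK
YWWWW
WWWWW
WWWWW
After op 6 paint(5,3,W):
WGWWW
WWWWR
WWWWB
YWWWW
YWWWK
YWWWW
WWWWW
WWWWW
After op 7 fill(6,0,B) [33 cells changed]:
BGBBB
BBBBR
BBBBB
YBBBB
YBBBK
YBBBB
BBBBB
BBBBB

Answer: BGBBB
BBBBR
BBBBB
YBBBB
YBBBK
YBBBB
BBBBB
BBBBB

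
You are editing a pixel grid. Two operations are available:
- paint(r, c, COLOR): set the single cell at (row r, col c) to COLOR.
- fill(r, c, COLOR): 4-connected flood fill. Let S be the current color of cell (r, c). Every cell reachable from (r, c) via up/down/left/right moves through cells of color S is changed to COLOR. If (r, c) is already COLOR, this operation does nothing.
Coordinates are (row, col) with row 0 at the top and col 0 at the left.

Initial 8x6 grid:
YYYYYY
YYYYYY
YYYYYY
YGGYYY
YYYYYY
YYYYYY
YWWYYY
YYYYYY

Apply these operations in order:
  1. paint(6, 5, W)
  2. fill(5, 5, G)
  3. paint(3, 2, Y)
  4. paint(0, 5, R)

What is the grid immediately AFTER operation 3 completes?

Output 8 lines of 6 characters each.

Answer: GGGGGG
GGGGGG
GGGGGG
GGYGGG
GGGGGG
GGGGGG
GWWGGW
GGGGGG

Derivation:
After op 1 paint(6,5,W):
YYYYYY
YYYYYY
YYYYYY
YGGYYY
YYYYYY
YYYYYY
YWWYYW
YYYYYY
After op 2 fill(5,5,G) [43 cells changed]:
GGGGGG
GGGGGG
GGGGGG
GGGGGG
GGGGGG
GGGGGG
GWWGGW
GGGGGG
After op 3 paint(3,2,Y):
GGGGGG
GGGGGG
GGGGGG
GGYGGG
GGGGGG
GGGGGG
GWWGGW
GGGGGG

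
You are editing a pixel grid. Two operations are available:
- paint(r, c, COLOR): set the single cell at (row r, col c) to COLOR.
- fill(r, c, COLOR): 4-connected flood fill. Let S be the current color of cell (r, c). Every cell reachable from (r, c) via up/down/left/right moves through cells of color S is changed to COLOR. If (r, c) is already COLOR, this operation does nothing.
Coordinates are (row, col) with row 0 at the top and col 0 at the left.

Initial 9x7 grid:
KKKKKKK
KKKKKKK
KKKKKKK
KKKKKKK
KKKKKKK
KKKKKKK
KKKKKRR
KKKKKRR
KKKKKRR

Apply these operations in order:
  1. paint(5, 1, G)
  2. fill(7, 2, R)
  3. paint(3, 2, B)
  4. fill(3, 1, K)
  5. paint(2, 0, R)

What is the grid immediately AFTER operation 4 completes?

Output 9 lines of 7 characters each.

After op 1 paint(5,1,G):
KKKKKKK
KKKKKKK
KKKKKKK
KKKKKKK
KKKKKKK
KGKKKKK
KKKKKRR
KKKKKRR
KKKKKRR
After op 2 fill(7,2,R) [56 cells changed]:
RRRRRRR
RRRRRRR
RRRRRRR
RRRRRRR
RRRRRRR
RGRRRRR
RRRRRRR
RRRRRRR
RRRRRRR
After op 3 paint(3,2,B):
RRRRRRR
RRRRRRR
RRRRRRR
RRBRRRR
RRRRRRR
RGRRRRR
RRRRRRR
RRRRRRR
RRRRRRR
After op 4 fill(3,1,K) [61 cells changed]:
KKKKKKK
KKKKKKK
KKKKKKK
KKBKKKK
KKKKKKK
KGKKKKK
KKKKKKK
KKKKKKK
KKKKKKK

Answer: KKKKKKK
KKKKKKK
KKKKKKK
KKBKKKK
KKKKKKK
KGKKKKK
KKKKKKK
KKKKKKK
KKKKKKK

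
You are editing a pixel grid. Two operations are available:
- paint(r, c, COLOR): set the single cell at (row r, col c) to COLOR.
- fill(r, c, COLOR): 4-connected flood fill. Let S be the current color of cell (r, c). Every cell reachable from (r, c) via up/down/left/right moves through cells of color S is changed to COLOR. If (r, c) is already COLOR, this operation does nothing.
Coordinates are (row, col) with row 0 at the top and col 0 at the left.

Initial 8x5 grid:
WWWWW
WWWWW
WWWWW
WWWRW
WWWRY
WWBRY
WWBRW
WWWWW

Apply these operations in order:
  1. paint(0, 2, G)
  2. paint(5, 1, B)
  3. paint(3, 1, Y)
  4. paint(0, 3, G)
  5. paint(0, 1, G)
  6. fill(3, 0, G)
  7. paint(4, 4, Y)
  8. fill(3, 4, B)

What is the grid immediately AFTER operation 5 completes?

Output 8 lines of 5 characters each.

After op 1 paint(0,2,G):
WWGWW
WWWWW
WWWWW
WWWRW
WWWRY
WWBRY
WWBRW
WWWWW
After op 2 paint(5,1,B):
WWGWW
WWWWW
WWWWW
WWWRW
WWWRY
WBBRY
WWBRW
WWWWW
After op 3 paint(3,1,Y):
WWGWW
WWWWW
WWWWW
WYWRW
WWWRY
WBBRY
WWBRW
WWWWW
After op 4 paint(0,3,G):
WWGGW
WWWWW
WWWWW
WYWRW
WWWRY
WBBRY
WWBRW
WWWWW
After op 5 paint(0,1,G):
WGGGW
WWWWW
WWWWW
WYWRW
WWWRY
WBBRY
WWBRW
WWWWW

Answer: WGGGW
WWWWW
WWWWW
WYWRW
WWWRY
WBBRY
WWBRW
WWWWW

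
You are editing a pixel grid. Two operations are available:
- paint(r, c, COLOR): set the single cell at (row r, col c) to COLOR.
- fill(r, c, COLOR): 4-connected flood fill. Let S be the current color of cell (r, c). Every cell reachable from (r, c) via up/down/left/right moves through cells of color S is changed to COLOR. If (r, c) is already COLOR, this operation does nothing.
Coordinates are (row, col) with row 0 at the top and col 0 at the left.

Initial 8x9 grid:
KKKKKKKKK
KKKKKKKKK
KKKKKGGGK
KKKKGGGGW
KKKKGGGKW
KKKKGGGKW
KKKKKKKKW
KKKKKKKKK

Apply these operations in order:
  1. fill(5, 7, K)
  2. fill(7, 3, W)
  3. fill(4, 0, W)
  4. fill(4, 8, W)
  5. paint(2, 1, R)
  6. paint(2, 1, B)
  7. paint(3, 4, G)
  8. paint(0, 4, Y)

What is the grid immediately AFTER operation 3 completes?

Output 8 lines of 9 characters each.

After op 1 fill(5,7,K) [0 cells changed]:
KKKKKKKKK
KKKKKKKKK
KKKKKGGGK
KKKKGGGGW
KKKKGGGKW
KKKKGGGKW
KKKKKKKKW
KKKKKKKKK
After op 2 fill(7,3,W) [55 cells changed]:
WWWWWWWWW
WWWWWWWWW
WWWWWGGGW
WWWWGGGGW
WWWWGGGWW
WWWWGGGWW
WWWWWWWWW
WWWWWWWWW
After op 3 fill(4,0,W) [0 cells changed]:
WWWWWWWWW
WWWWWWWWW
WWWWWGGGW
WWWWGGGGW
WWWWGGGWW
WWWWGGGWW
WWWWWWWWW
WWWWWWWWW

Answer: WWWWWWWWW
WWWWWWWWW
WWWWWGGGW
WWWWGGGGW
WWWWGGGWW
WWWWGGGWW
WWWWWWWWW
WWWWWWWWW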